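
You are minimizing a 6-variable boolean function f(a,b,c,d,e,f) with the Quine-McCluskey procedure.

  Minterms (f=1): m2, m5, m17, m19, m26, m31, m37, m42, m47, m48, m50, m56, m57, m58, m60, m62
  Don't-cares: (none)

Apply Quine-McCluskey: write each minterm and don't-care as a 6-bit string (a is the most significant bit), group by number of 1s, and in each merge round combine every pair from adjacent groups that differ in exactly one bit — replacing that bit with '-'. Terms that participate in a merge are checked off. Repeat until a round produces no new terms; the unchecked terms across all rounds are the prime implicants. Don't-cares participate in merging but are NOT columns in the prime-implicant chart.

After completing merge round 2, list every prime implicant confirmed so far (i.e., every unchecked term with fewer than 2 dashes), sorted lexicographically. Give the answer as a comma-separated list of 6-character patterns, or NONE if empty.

[col 0] 000010, 000101*, 010001*, 010011*, 011010*, 011111, 100101*, 101010*, 101111, 110000*, 110010*, 111000*, 111001*, 111010*, 111100*, 111110*
[col 1] -00101, -11010, 0100-1, 1-1010, 11-000*, 11-010*, 1100-0*, 111-00*, 111-10*, 1110-0*, 11100-, 1111-0*
[col 2] 11-0-0, 111--0
Prime implicants: -00101, -11010, 000010, 0100-1, 011111, 1-1010, 101111, 11-0-0, 111--0, 11100-

-00101, -11010, 000010, 0100-1, 011111, 1-1010, 101111, 11100-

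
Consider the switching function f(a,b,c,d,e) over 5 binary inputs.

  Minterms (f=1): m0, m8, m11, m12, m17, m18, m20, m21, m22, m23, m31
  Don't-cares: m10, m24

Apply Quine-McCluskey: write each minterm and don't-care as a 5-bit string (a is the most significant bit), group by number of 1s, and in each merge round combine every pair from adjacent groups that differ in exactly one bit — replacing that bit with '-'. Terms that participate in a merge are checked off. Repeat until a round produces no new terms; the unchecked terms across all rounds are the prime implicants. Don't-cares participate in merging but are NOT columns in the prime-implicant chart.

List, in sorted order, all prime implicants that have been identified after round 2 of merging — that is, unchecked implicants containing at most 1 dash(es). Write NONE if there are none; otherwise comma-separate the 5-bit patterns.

size-2^0 implicants → 00000(✓)  01000(✓)  01010(✓)  01011(✓)  01100(✓)  10001(✓)  10010(✓)  10100(✓)  10101(✓)  10110(✓)  10111(✓)  11000(✓)  11111(✓)
size-2^1 implicants → -1000  0-000  01-00  010-0  0101-  1-111  10-01  10-10  101-0(✓)  101-1(✓)  1010-(✓)  1011-(✓)
size-2^2 implicants → 101--
Unchecked terms (primes): -1000, 0-000, 01-00, 010-0, 0101-, 1-111, 10-01, 10-10, 101--

-1000, 0-000, 01-00, 010-0, 0101-, 1-111, 10-01, 10-10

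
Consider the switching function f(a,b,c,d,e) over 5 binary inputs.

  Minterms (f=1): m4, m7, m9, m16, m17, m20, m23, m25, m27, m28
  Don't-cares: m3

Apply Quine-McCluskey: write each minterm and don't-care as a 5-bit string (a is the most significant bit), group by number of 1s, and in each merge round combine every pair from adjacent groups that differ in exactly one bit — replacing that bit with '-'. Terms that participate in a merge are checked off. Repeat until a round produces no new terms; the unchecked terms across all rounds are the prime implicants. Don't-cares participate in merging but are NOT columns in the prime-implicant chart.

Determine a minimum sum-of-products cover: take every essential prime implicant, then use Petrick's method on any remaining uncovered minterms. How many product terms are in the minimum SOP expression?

6

size-2^0 implicants → 00011(✓)  00100(✓)  00111(✓)  01001(✓)  10000(✓)  10001(✓)  10100(✓)  10111(✓)  11001(✓)  11011(✓)  11100(✓)
size-2^1 implicants → -0100  -0111  -1001  00-11  1-001  1-100  10-00  1000-  110-1
Unchecked terms (primes): -0100, -0111, -1001, 00-11, 1-001, 1-100, 10-00, 1000-, 110-1
Minterm coverage:
  m4 ⊆ -0100 [E]
  m7 ⊆ -0111,00-11
  m9 ⊆ -1001 [E]
  m16 ⊆ 10-00,1000-
  m17 ⊆ 1-001,1000-
  m20 ⊆ -0100,1-100,10-00
  m23 ⊆ -0111 [E]
  m25 ⊆ -1001,1-001,110-1
  m27 ⊆ 110-1 [E]
  m28 ⊆ 1-100 [E]
E = {-0100, -0111, -1001, 1-100, 110-1}
Petrick residual → 1000-
Cover = b'cd'e' + b'cde + bc'd'e + acd'e' + ab'c'd' + abc'e  |cover|=6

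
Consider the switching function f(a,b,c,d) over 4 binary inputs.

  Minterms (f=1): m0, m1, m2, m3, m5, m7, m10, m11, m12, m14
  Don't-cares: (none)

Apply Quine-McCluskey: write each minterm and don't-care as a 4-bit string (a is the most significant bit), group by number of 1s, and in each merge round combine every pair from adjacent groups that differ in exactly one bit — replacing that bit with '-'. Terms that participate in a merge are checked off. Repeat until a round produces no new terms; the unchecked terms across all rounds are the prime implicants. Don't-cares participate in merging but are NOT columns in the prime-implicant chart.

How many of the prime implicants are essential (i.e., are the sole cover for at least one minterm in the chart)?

size-2^0 implicants → 0000(✓)  0001(✓)  0010(✓)  0011(✓)  0101(✓)  0111(✓)  1010(✓)  1011(✓)  1100(✓)  1110(✓)
size-2^1 implicants → -010(✓)  -011(✓)  0-01(✓)  0-11(✓)  00-0(✓)  00-1(✓)  000-(✓)  001-(✓)  01-1(✓)  1-10  101-(✓)  11-0
size-2^2 implicants → -01-  0--1  00--
Unchecked terms (primes): -01-, 0--1, 00--, 1-10, 11-0
Minterm coverage:
  m0 ⊆ 00-- [E]
  m1 ⊆ 0--1,00--
  m2 ⊆ -01-,00--
  m3 ⊆ -01-,0--1,00--
  m5 ⊆ 0--1 [E]
  m7 ⊆ 0--1 [E]
  m10 ⊆ -01-,1-10
  m11 ⊆ -01- [E]
  m12 ⊆ 11-0 [E]
  m14 ⊆ 1-10,11-0
E = {-01-, 0--1, 00--, 11-0}

4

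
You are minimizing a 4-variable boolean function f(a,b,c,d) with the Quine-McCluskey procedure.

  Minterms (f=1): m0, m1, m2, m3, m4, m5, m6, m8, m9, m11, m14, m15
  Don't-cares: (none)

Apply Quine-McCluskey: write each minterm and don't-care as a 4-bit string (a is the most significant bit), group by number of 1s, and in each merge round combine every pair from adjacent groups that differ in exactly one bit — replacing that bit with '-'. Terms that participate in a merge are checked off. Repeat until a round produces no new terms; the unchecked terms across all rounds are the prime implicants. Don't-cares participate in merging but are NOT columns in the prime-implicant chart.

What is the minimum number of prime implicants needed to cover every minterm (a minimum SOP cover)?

Round 0: 0000✓ 0001✓ 0010✓ 0011✓ 0100✓ 0101✓ 0110✓ 1000✓ 1001✓ 1011✓ 1110✓ 1111✓
Round 1: -000✓ -001✓ -011✓ -110 0-00✓ 0-01✓ 0-10✓ 00-0✓ 00-1✓ 000-✓ 001-✓ 01-0✓ 010-✓ 1-11 10-1✓ 100-✓ 111-
Round 2: -0-1 -00- 0--0 0-0- 00--
PIs = {-0-1, -00-, -110, 0--0, 0-0-, 00--, 1-11, 111-}
Coverage chart:
  m0: -00-,0--0,0-0-,00--
  m1: -0-1,-00-,0-0-,00--
  m2: 0--0,00--
  m3: -0-1,00--
  m4: 0--0,0-0-
  m5: 0-0- ←essential
  m6: -110,0--0
  m8: -00- ←essential
  m9: -0-1,-00-
  m11: -0-1,1-11
  m14: -110,111-
  m15: 1-11,111-
Essential: -00-, 0-0-
Petrick residual → -0-1, 0--0, 111-
Min cover (5 terms): b'd + b'c' + a'd' + a'c' + abc

5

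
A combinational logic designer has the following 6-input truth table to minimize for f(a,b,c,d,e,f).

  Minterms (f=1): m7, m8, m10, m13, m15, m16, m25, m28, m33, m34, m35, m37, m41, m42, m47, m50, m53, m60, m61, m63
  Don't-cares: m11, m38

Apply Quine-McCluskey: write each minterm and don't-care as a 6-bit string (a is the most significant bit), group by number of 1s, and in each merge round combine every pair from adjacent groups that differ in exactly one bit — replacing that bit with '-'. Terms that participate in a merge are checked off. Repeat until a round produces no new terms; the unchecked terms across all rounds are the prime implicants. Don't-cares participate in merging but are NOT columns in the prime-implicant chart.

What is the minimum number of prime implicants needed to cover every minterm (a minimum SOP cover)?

13

[col 0] 000111*, 001000*, 001010*, 001011*, 001101*, 001111*, 010000, 011001, 011100*, 100001*, 100010*, 100011*, 100101*, 100110*, 101001*, 101010*, 101111*, 110010*, 110101*, 111100*, 111101*, 111111*
[col 1] -01010, -01111, -11100, 00-111, 001-11, 0010-0, 00101-, 0011-1, 1-0010, 1-0101, 1-1111, 10-001, 10-010, 100-01, 100-10, 1000-1, 10001-, 11-101, 1111-1, 11110-
Prime implicants: -01010, -01111, -11100, 00-111, 001-11, 0010-0, 00101-, 0011-1, 010000, 011001, 1-0010, 1-0101, 1-1111, 10-001, 10-010, 100-01, 100-10, 1000-1, 10001-, 11-101, 1111-1, 11110-
PI chart (minterm → PIs covering it):
  7 | 00-111  (sole → essential)
  8 | 0010-0  (sole → essential)
  10 | -01010,0010-0,00101-
  13 | 0011-1  (sole → essential)
  15 | -01111,00-111,001-11,0011-1
  16 | 010000  (sole → essential)
  25 | 011001  (sole → essential)
  28 | -11100  (sole → essential)
  33 | 10-001,100-01,1000-1
  34 | 1-0010,10-010,100-10,10001-
  35 | 1000-1,10001-
  37 | 1-0101,100-01
  41 | 10-001  (sole → essential)
  42 | -01010,10-010
  47 | -01111,1-1111
  50 | 1-0010  (sole → essential)
  53 | 1-0101,11-101
  60 | -11100,11110-
  61 | 11-101,1111-1,11110-
  63 | 1-1111,1111-1
Essential prime implicants: -11100, 00-111, 0010-0, 0011-1, 010000, 011001, 1-0010, 10-001
Petrick residual → -01010, -01111, 1-0101, 1000-1, 1111-1
Minimum SOP uses 13 PIs: b'cd'ef' + b'cdef + bcde'f' + a'b'def + a'b'cd'f' + a'b'cdf + a'bc'd'e'f' + a'bcd'e'f + ac'd'ef' + ac'de'f + ab'd'e'f + ab'c'd'f + abcdf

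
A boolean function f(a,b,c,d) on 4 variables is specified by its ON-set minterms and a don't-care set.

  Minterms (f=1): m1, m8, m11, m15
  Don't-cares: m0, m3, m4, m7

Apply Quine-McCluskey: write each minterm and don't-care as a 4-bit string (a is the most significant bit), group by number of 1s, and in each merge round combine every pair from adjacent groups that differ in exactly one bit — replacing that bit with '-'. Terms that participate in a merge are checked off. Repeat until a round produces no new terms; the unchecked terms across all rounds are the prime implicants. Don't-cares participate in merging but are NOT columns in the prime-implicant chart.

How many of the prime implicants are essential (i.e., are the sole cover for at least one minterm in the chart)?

size-2^0 implicants → 0000(✓)  0001(✓)  0011(✓)  0100(✓)  0111(✓)  1000(✓)  1011(✓)  1111(✓)
size-2^1 implicants → -000  -011(✓)  -111(✓)  0-00  0-11(✓)  00-1  000-  1-11(✓)
size-2^2 implicants → --11
Unchecked terms (primes): --11, -000, 0-00, 00-1, 000-
Minterm coverage:
  m1 ⊆ 00-1,000-
  m8 ⊆ -000 [E]
  m11 ⊆ --11 [E]
  m15 ⊆ --11 [E]
E = {--11, -000}

2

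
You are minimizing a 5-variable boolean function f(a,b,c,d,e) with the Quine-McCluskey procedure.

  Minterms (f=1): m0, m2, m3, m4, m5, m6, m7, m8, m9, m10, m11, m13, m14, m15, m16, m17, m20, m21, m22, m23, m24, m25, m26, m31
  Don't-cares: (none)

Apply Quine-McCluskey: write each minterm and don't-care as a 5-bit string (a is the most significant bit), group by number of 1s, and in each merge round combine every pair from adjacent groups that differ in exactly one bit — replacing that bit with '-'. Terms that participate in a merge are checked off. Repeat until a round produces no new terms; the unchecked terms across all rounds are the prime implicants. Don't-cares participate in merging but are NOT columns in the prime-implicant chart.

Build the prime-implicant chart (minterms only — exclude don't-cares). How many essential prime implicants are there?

Round 0: 00000✓ 00010✓ 00011✓ 00100✓ 00101✓ 00110✓ 00111✓ 01000✓ 01001✓ 01010✓ 01011✓ 01101✓ 01110✓ 01111✓ 10000✓ 10001✓ 10100✓ 10101✓ 10110✓ 10111✓ 11000✓ 11001✓ 11010✓ 11111✓
Round 1: -0000✓ -0100✓ -0101✓ -0110✓ -0111✓ -1000✓ -1001✓ -1010✓ -1111✓ 0-000✓ 0-010✓ 0-011✓ 0-101✓ 0-110✓ 0-111✓ 00-00✓ 00-10✓ 00-11✓ 000-0✓ 0001-✓ 001-0✓ 001-1✓ 0010-✓ 0011-✓ 01-01✓ 01-10✓ 01-11✓ 010-0✓ 010-1✓ 0100-✓ 0101-✓ 011-1✓ 0111-✓ 1-000✓ 1-001✓ 1-111✓ 10-00✓ 10-01✓ 1000-✓ 101-0✓ 101-1✓ 1010-✓ 1011-✓ 110-0✓ 1100-✓
Round 2: --000 --111 -0-00 -01-0✓ -01-1✓ -010-✓ -011-✓ -10-0 -100- 0--10✓ 0--11✓ 0-0-0 0-01-✓ 0-1-1 0-11-✓ 00--0 00-1-✓ 001--✓ 01--1 01-1-✓ 010-- 1-00- 10-0- 101--✓
Round 3: -01-- 0--1-
PIs = {--000, --111, -0-00, -01--, -10-0, -100-, 0--1-, 0-0-0, 0-1-1, 00--0, 01--1, 010--, 1-00-, 10-0-}
Coverage chart:
  m0: --000,-0-00,0-0-0,00--0
  m2: 0--1-,0-0-0,00--0
  m3: 0--1- ←essential
  m4: -0-00,-01--,00--0
  m5: -01--,0-1-1
  m6: -01--,0--1-,00--0
  m7: --111,-01--,0--1-,0-1-1
  m8: --000,-10-0,-100-,0-0-0,010--
  m9: -100-,01--1,010--
  m10: -10-0,0--1-,0-0-0,010--
  m11: 0--1-,01--1,010--
  m13: 0-1-1,01--1
  m14: 0--1- ←essential
  m15: --111,0--1-,0-1-1,01--1
  m16: --000,-0-00,1-00-,10-0-
  m17: 1-00-,10-0-
  m20: -0-00,-01--,10-0-
  m21: -01--,10-0-
  m22: -01-- ←essential
  m23: --111,-01--
  m24: --000,-10-0,-100-,1-00-
  m25: -100-,1-00-
  m26: -10-0 ←essential
  m31: --111 ←essential
Essential: --111, -01--, -10-0, 0--1-

4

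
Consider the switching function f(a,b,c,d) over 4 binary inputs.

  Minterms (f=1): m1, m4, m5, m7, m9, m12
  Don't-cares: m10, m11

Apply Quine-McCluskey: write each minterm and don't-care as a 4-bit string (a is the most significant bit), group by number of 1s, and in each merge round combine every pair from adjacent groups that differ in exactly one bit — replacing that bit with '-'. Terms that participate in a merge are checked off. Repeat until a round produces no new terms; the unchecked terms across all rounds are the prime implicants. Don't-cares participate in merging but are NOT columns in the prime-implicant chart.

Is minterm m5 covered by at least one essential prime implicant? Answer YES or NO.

Round 0: 0001✓ 0100✓ 0101✓ 0111✓ 1001✓ 1010✓ 1011✓ 1100✓
Round 1: -001 -100 0-01 01-1 010- 10-1 101-
PIs = {-001, -100, 0-01, 01-1, 010-, 10-1, 101-}
Coverage chart:
  m1: -001,0-01
  m4: -100,010-
  m5: 0-01,01-1,010-
  m7: 01-1 ←essential
  m9: -001,10-1
  m12: -100 ←essential
Essential: -100, 01-1

YES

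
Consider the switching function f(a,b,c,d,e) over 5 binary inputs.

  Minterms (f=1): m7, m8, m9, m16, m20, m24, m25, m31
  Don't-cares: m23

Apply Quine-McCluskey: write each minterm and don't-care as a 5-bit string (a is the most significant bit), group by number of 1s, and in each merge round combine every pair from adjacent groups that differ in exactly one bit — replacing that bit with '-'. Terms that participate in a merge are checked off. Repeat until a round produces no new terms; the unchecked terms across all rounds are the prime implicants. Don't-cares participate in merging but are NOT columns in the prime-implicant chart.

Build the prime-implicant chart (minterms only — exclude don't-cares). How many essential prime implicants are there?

size-2^0 implicants → 00111(✓)  01000(✓)  01001(✓)  10000(✓)  10100(✓)  10111(✓)  11000(✓)  11001(✓)  11111(✓)
size-2^1 implicants → -0111  -1000(✓)  -1001(✓)  0100-(✓)  1-000  1-111  10-00  1100-(✓)
size-2^2 implicants → -100-
Unchecked terms (primes): -0111, -100-, 1-000, 1-111, 10-00
Minterm coverage:
  m7 ⊆ -0111 [E]
  m8 ⊆ -100- [E]
  m9 ⊆ -100- [E]
  m16 ⊆ 1-000,10-00
  m20 ⊆ 10-00 [E]
  m24 ⊆ -100-,1-000
  m25 ⊆ -100- [E]
  m31 ⊆ 1-111 [E]
E = {-0111, -100-, 1-111, 10-00}

4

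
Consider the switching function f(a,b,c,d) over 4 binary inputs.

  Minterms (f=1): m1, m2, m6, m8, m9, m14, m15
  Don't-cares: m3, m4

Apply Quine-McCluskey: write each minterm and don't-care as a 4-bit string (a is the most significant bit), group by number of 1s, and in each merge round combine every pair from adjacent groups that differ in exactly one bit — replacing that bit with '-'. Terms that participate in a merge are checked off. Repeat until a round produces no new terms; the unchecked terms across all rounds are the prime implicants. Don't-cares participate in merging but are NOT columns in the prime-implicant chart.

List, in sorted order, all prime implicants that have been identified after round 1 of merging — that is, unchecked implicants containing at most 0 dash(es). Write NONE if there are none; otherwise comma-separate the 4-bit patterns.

size-2^0 implicants → 0001(✓)  0010(✓)  0011(✓)  0100(✓)  0110(✓)  1000(✓)  1001(✓)  1110(✓)  1111(✓)
size-2^1 implicants → -001  -110  0-10  00-1  001-  01-0  100-  111-
Unchecked terms (primes): -001, -110, 0-10, 00-1, 001-, 01-0, 100-, 111-

NONE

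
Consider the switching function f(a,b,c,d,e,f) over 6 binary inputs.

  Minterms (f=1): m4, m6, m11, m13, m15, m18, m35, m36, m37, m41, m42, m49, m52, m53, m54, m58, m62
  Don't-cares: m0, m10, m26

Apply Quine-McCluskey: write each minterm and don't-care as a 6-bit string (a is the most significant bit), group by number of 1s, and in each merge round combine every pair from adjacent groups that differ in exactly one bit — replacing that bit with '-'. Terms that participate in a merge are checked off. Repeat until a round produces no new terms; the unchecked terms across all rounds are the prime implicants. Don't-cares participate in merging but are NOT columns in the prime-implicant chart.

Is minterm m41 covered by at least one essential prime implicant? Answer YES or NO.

Round 0: 000000✓ 000100✓ 000110✓ 001010✓ 001011✓ 001101✓ 001111✓ 010010✓ 011010✓ 100011 100100✓ 100101✓ 101001 101010✓ 110001✓ 110100✓ 110101✓ 110110✓ 111010✓ 111110✓
Round 1: -00100 -01010✓ -11010✓ 0-1010✓ 000-00 0001-0 001-11 00101- 0011-1 01-010 1-0100✓ 1-0101✓ 1-1010✓ 10010-✓ 11-110 110-01 1101-0 11010-✓ 111-10
Round 2: --1010 1-010-
PIs = {--1010, -00100, 000-00, 0001-0, 001-11, 00101-, 0011-1, 01-010, 1-010-, 100011, 101001, 11-110, 110-01, 1101-0, 111-10}
Coverage chart:
  m4: -00100,000-00,0001-0
  m6: 0001-0 ←essential
  m11: 001-11,00101-
  m13: 0011-1 ←essential
  m15: 001-11,0011-1
  m18: 01-010 ←essential
  m35: 100011 ←essential
  m36: -00100,1-010-
  m37: 1-010- ←essential
  m41: 101001 ←essential
  m42: --1010 ←essential
  m49: 110-01 ←essential
  m52: 1-010-,1101-0
  m53: 1-010-,110-01
  m54: 11-110,1101-0
  m58: --1010,111-10
  m62: 11-110,111-10
Essential: --1010, 0001-0, 0011-1, 01-010, 1-010-, 100011, 101001, 110-01

YES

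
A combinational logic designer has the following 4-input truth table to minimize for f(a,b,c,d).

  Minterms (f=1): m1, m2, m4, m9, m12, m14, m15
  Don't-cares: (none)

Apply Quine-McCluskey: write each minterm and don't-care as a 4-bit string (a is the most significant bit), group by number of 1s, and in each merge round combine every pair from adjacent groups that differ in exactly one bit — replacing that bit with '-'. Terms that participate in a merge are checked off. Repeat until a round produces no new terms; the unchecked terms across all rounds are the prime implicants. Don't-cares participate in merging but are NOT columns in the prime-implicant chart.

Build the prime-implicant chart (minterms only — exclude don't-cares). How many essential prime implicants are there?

4

[col 0] 0001*, 0010, 0100*, 1001*, 1100*, 1110*, 1111*
[col 1] -001, -100, 11-0, 111-
Prime implicants: -001, -100, 0010, 11-0, 111-
PI chart (minterm → PIs covering it):
  1 | -001  (sole → essential)
  2 | 0010  (sole → essential)
  4 | -100  (sole → essential)
  9 | -001  (sole → essential)
  12 | -100,11-0
  14 | 11-0,111-
  15 | 111-  (sole → essential)
Essential prime implicants: -001, -100, 0010, 111-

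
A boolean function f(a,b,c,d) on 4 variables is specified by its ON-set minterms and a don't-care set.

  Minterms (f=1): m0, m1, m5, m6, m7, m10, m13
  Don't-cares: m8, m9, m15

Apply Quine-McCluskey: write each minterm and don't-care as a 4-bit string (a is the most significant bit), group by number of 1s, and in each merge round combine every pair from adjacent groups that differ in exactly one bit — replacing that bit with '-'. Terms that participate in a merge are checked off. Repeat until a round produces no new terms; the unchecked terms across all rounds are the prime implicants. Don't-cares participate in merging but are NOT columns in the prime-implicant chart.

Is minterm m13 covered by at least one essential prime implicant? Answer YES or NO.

NO

size-2^0 implicants → 0000(✓)  0001(✓)  0101(✓)  0110(✓)  0111(✓)  1000(✓)  1001(✓)  1010(✓)  1101(✓)  1111(✓)
size-2^1 implicants → -000(✓)  -001(✓)  -101(✓)  -111(✓)  0-01(✓)  000-(✓)  01-1(✓)  011-  1-01(✓)  10-0  100-(✓)  11-1(✓)
size-2^2 implicants → --01  -00-  -1-1
Unchecked terms (primes): --01, -00-, -1-1, 011-, 10-0
Minterm coverage:
  m0 ⊆ -00- [E]
  m1 ⊆ --01,-00-
  m5 ⊆ --01,-1-1
  m6 ⊆ 011- [E]
  m7 ⊆ -1-1,011-
  m10 ⊆ 10-0 [E]
  m13 ⊆ --01,-1-1
E = {-00-, 011-, 10-0}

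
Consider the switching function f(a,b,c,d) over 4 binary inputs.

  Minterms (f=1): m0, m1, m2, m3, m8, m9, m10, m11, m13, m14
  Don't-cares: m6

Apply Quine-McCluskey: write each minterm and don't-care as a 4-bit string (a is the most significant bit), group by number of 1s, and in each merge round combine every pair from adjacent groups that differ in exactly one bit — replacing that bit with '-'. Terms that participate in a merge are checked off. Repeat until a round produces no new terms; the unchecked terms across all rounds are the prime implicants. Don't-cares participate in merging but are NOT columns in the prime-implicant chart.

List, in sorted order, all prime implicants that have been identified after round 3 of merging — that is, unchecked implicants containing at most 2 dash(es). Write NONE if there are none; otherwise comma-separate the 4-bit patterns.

size-2^0 implicants → 0000(✓)  0001(✓)  0010(✓)  0011(✓)  0110(✓)  1000(✓)  1001(✓)  1010(✓)  1011(✓)  1101(✓)  1110(✓)
size-2^1 implicants → -000(✓)  -001(✓)  -010(✓)  -011(✓)  -110(✓)  0-10(✓)  00-0(✓)  00-1(✓)  000-(✓)  001-(✓)  1-01  1-10(✓)  10-0(✓)  10-1(✓)  100-(✓)  101-(✓)
size-2^2 implicants → --10  -0-0(✓)  -0-1(✓)  -00-(✓)  -01-(✓)  00--(✓)  10--(✓)
size-2^3 implicants → -0--
Unchecked terms (primes): --10, -0--, 1-01

--10, 1-01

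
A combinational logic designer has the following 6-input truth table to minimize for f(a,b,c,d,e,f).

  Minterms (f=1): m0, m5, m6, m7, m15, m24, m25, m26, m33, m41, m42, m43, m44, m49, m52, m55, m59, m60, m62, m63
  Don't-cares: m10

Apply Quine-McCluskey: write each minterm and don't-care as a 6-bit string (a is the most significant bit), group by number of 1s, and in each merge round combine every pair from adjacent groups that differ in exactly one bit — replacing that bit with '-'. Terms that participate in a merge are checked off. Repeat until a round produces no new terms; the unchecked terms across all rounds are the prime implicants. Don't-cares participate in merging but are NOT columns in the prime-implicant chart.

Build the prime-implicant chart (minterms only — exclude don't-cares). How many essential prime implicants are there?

9

[col 0] 000000, 000101*, 000110*, 000111*, 001010*, 001111*, 011000*, 011001*, 011010*, 100001*, 101001*, 101010*, 101011*, 101100*, 110001*, 110100*, 110111*, 111011*, 111100*, 111110*, 111111*
[col 1] -01010, 0-1010, 00-111, 0001-1, 00011-, 0110-0, 01100-, 1-0001, 1-1011, 1-1100, 10-001, 1010-1, 10101-, 11-100, 11-111, 111-11, 1111-0, 11111-
Prime implicants: -01010, 0-1010, 00-111, 000000, 0001-1, 00011-, 0110-0, 01100-, 1-0001, 1-1011, 1-1100, 10-001, 1010-1, 10101-, 11-100, 11-111, 111-11, 1111-0, 11111-
PI chart (minterm → PIs covering it):
  0 | 000000  (sole → essential)
  5 | 0001-1  (sole → essential)
  6 | 00011-  (sole → essential)
  7 | 00-111,0001-1,00011-
  15 | 00-111  (sole → essential)
  24 | 0110-0,01100-
  25 | 01100-  (sole → essential)
  26 | 0-1010,0110-0
  33 | 1-0001,10-001
  41 | 10-001,1010-1
  42 | -01010,10101-
  43 | 1-1011,1010-1,10101-
  44 | 1-1100  (sole → essential)
  49 | 1-0001  (sole → essential)
  52 | 11-100  (sole → essential)
  55 | 11-111  (sole → essential)
  59 | 1-1011,111-11
  60 | 1-1100,11-100,1111-0
  62 | 1111-0,11111-
  63 | 11-111,111-11,11111-
Essential prime implicants: 00-111, 000000, 0001-1, 00011-, 01100-, 1-0001, 1-1100, 11-100, 11-111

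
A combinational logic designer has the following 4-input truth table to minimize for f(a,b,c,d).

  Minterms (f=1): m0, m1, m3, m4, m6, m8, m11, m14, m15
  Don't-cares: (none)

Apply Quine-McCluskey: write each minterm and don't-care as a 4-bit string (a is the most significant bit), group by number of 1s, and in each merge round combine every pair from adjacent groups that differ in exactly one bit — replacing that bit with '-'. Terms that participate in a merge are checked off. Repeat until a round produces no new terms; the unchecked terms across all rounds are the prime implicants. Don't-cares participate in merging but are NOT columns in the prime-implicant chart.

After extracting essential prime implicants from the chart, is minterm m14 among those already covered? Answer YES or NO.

[col 0] 0000*, 0001*, 0011*, 0100*, 0110*, 1000*, 1011*, 1110*, 1111*
[col 1] -000, -011, -110, 0-00, 00-1, 000-, 01-0, 1-11, 111-
Prime implicants: -000, -011, -110, 0-00, 00-1, 000-, 01-0, 1-11, 111-
PI chart (minterm → PIs covering it):
  0 | -000,0-00,000-
  1 | 00-1,000-
  3 | -011,00-1
  4 | 0-00,01-0
  6 | -110,01-0
  8 | -000  (sole → essential)
  11 | -011,1-11
  14 | -110,111-
  15 | 1-11,111-
Essential prime implicants: -000

NO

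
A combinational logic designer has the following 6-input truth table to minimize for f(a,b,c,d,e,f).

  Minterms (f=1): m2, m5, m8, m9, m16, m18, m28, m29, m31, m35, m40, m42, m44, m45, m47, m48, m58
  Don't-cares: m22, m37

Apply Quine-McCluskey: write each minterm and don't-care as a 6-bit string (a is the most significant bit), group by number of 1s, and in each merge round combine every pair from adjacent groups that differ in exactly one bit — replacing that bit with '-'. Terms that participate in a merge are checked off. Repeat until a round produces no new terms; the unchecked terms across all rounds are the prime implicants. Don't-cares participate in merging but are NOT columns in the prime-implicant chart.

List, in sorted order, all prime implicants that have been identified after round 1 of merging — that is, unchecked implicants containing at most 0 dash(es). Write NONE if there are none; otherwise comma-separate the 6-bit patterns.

100011

Round 0: 000010✓ 000101✓ 001000✓ 001001✓ 010000✓ 010010✓ 010110✓ 011100✓ 011101✓ 011111✓ 100011 100101✓ 101000✓ 101010✓ 101100✓ 101101✓ 101111✓ 110000✓ 111010✓
Round 1: -00101 -01000 -10000 0-0010 00100- 010-10 0100-0 0111-1 01110- 1-1010 10-101 101-00 1010-0 1011-1 10110-
PIs = {-00101, -01000, -10000, 0-0010, 00100-, 010-10, 0100-0, 0111-1, 01110-, 1-1010, 10-101, 100011, 101-00, 1010-0, 1011-1, 10110-}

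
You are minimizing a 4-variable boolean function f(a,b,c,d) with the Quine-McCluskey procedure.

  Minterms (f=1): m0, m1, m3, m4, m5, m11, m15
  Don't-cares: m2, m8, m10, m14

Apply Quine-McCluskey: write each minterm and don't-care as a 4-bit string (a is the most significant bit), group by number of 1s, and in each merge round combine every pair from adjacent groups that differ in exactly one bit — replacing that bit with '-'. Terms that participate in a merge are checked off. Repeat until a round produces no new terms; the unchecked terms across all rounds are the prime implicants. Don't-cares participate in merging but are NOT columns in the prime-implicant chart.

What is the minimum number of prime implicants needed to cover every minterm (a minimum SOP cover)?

Round 0: 0000✓ 0001✓ 0010✓ 0011✓ 0100✓ 0101✓ 1000✓ 1010✓ 1011✓ 1110✓ 1111✓
Round 1: -000✓ -010✓ -011✓ 0-00✓ 0-01✓ 00-0✓ 00-1✓ 000-✓ 001-✓ 010-✓ 1-10✓ 1-11✓ 10-0✓ 101-✓ 111-✓
Round 2: -0-0 -01- 0-0- 00-- 1-1-
PIs = {-0-0, -01-, 0-0-, 00--, 1-1-}
Coverage chart:
  m0: -0-0,0-0-,00--
  m1: 0-0-,00--
  m3: -01-,00--
  m4: 0-0- ←essential
  m5: 0-0- ←essential
  m11: -01-,1-1-
  m15: 1-1- ←essential
Essential: 0-0-, 1-1-
Petrick residual → -01-
Min cover (3 terms): b'c + a'c' + ac

3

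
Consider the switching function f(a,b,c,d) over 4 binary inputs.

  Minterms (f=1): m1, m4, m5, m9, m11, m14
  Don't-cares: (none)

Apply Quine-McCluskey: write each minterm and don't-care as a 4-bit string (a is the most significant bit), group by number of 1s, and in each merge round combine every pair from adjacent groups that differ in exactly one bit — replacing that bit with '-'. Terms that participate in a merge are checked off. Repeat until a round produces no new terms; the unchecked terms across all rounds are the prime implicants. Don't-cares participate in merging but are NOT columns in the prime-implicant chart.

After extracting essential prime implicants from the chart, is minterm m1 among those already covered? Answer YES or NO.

[col 0] 0001*, 0100*, 0101*, 1001*, 1011*, 1110
[col 1] -001, 0-01, 010-, 10-1
Prime implicants: -001, 0-01, 010-, 10-1, 1110
PI chart (minterm → PIs covering it):
  1 | -001,0-01
  4 | 010-  (sole → essential)
  5 | 0-01,010-
  9 | -001,10-1
  11 | 10-1  (sole → essential)
  14 | 1110  (sole → essential)
Essential prime implicants: 010-, 10-1, 1110

NO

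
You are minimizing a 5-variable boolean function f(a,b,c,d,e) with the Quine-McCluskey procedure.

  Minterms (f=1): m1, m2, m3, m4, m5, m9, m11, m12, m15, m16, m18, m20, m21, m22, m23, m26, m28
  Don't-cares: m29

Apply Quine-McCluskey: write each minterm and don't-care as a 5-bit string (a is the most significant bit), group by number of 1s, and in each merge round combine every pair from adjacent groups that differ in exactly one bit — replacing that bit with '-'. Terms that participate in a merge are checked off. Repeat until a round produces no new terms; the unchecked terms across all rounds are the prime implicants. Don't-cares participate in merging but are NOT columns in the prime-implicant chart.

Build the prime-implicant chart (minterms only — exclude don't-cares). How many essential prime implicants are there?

6

[col 0] 00001*, 00010*, 00011*, 00100*, 00101*, 01001*, 01011*, 01100*, 01111*, 10000*, 10010*, 10100*, 10101*, 10110*, 10111*, 11010*, 11100*, 11101*
[col 1] -0010, -0100*, -0101*, -1100*, 0-001*, 0-011*, 0-100*, 00-01, 000-1*, 0001-, 0010-*, 01-11, 010-1*, 1-010, 1-100*, 1-101*, 10-00*, 10-10*, 100-0*, 101-0*, 101-1*, 1010-*, 1011-*, 1110-*
[col 2] --100, -010-, 0-0-1, 1-10-, 10--0, 101--
Prime implicants: --100, -0010, -010-, 0-0-1, 00-01, 0001-, 01-11, 1-010, 1-10-, 10--0, 101--
PI chart (minterm → PIs covering it):
  1 | 0-0-1,00-01
  2 | -0010,0001-
  3 | 0-0-1,0001-
  4 | --100,-010-
  5 | -010-,00-01
  9 | 0-0-1  (sole → essential)
  11 | 0-0-1,01-11
  12 | --100  (sole → essential)
  15 | 01-11  (sole → essential)
  16 | 10--0  (sole → essential)
  18 | -0010,1-010,10--0
  20 | --100,-010-,1-10-,10--0,101--
  21 | -010-,1-10-,101--
  22 | 10--0,101--
  23 | 101--  (sole → essential)
  26 | 1-010  (sole → essential)
  28 | --100,1-10-
Essential prime implicants: --100, 0-0-1, 01-11, 1-010, 10--0, 101--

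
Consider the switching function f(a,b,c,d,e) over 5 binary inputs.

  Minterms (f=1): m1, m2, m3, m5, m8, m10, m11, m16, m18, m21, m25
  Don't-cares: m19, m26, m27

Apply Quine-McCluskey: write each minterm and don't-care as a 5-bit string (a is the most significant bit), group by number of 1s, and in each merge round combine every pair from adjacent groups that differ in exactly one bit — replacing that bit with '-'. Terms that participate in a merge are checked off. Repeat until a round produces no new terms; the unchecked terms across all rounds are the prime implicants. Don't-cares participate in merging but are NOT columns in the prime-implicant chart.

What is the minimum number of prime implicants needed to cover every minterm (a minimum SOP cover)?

6

Round 0: 00001✓ 00010✓ 00011✓ 00101✓ 01000✓ 01010✓ 01011✓ 10000✓ 10010✓ 10011✓ 10101✓ 11001✓ 11010✓ 11011✓
Round 1: -0010✓ -0011✓ -0101 -1010✓ -1011✓ 0-010✓ 0-011✓ 00-01 000-1 0001-✓ 010-0 0101-✓ 1-010✓ 1-011✓ 100-0 1001-✓ 110-1 1101-✓
Round 2: --010✓ --011✓ -001-✓ -101-✓ 0-01-✓ 1-01-✓
Round 3: --01-
PIs = {--01-, -0101, 00-01, 000-1, 010-0, 100-0, 110-1}
Coverage chart:
  m1: 00-01,000-1
  m2: --01- ←essential
  m3: --01-,000-1
  m5: -0101,00-01
  m8: 010-0 ←essential
  m10: --01-,010-0
  m11: --01- ←essential
  m16: 100-0 ←essential
  m18: --01-,100-0
  m21: -0101 ←essential
  m25: 110-1 ←essential
Essential: --01-, -0101, 010-0, 100-0, 110-1
Petrick residual → 00-01
Min cover (6 terms): c'd + b'cd'e + a'b'd'e + a'bc'e' + ab'c'e' + abc'e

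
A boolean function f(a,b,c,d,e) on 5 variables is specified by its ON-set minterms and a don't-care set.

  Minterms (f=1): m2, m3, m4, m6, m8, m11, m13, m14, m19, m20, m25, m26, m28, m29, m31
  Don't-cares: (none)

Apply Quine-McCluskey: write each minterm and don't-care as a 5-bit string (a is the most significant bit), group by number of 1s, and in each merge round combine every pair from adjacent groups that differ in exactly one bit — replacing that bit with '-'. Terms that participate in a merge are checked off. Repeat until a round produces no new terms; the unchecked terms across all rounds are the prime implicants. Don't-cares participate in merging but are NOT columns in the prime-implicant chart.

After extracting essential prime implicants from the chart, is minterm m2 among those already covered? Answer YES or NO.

Round 0: 00010✓ 00011✓ 00100✓ 00110✓ 01000 01011✓ 01101✓ 01110✓ 10011✓ 10100✓ 11001✓ 11010 11100✓ 11101✓ 11111✓
Round 1: -0011 -0100 -1101 0-011 0-110 00-10 0001- 001-0 1-100 11-01 111-1 1110-
PIs = {-0011, -0100, -1101, 0-011, 0-110, 00-10, 0001-, 001-0, 01000, 1-100, 11-01, 11010, 111-1, 1110-}
Coverage chart:
  m2: 00-10,0001-
  m3: -0011,0-011,0001-
  m4: -0100,001-0
  m6: 0-110,00-10,001-0
  m8: 01000 ←essential
  m11: 0-011 ←essential
  m13: -1101 ←essential
  m14: 0-110 ←essential
  m19: -0011 ←essential
  m20: -0100,1-100
  m25: 11-01 ←essential
  m26: 11010 ←essential
  m28: 1-100,1110-
  m29: -1101,11-01,111-1,1110-
  m31: 111-1 ←essential
Essential: -0011, -1101, 0-011, 0-110, 01000, 11-01, 11010, 111-1

NO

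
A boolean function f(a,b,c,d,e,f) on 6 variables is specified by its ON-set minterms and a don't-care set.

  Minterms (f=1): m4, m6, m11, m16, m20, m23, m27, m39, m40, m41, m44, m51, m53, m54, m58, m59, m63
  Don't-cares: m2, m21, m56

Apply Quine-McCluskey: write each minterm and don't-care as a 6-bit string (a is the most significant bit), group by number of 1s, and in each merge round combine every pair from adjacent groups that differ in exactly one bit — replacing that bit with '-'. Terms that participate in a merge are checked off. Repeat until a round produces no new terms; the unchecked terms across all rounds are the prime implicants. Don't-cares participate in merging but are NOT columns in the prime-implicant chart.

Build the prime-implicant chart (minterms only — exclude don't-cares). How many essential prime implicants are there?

10

Round 0: 000010✓ 000100✓ 000110✓ 001011✓ 010000✓ 010100✓ 010101✓ 010111✓ 011011✓ 100111 101000✓ 101001✓ 101100✓ 110011✓ 110101✓ 110110 111000✓ 111010✓ 111011✓ 111111✓
Round 1: -10101 -11011 0-0100 0-1011 000-10 0001-0 010-00 0101-1 01010- 1-1000 101-00 10100- 11-011 111-11 1110-0 11101-
PIs = {-10101, -11011, 0-0100, 0-1011, 000-10, 0001-0, 010-00, 0101-1, 01010-, 1-1000, 100111, 101-00, 10100-, 11-011, 110110, 111-11, 1110-0, 11101-}
Coverage chart:
  m4: 0-0100,0001-0
  m6: 000-10,0001-0
  m11: 0-1011 ←essential
  m16: 010-00 ←essential
  m20: 0-0100,010-00,01010-
  m23: 0101-1 ←essential
  m27: -11011,0-1011
  m39: 100111 ←essential
  m40: 1-1000,101-00,10100-
  m41: 10100- ←essential
  m44: 101-00 ←essential
  m51: 11-011 ←essential
  m53: -10101 ←essential
  m54: 110110 ←essential
  m58: 1110-0,11101-
  m59: -11011,11-011,111-11,11101-
  m63: 111-11 ←essential
Essential: -10101, 0-1011, 010-00, 0101-1, 100111, 101-00, 10100-, 11-011, 110110, 111-11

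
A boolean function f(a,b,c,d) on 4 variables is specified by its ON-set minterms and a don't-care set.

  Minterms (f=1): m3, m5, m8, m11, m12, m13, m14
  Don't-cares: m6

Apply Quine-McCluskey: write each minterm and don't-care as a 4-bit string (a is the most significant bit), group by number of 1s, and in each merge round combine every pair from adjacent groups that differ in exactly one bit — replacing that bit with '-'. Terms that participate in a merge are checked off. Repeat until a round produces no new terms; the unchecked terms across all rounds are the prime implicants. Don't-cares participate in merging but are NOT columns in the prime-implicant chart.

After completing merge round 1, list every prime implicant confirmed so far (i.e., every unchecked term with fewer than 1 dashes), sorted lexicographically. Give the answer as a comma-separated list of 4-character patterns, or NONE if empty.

NONE

size-2^0 implicants → 0011(✓)  0101(✓)  0110(✓)  1000(✓)  1011(✓)  1100(✓)  1101(✓)  1110(✓)
size-2^1 implicants → -011  -101  -110  1-00  11-0  110-
Unchecked terms (primes): -011, -101, -110, 1-00, 11-0, 110-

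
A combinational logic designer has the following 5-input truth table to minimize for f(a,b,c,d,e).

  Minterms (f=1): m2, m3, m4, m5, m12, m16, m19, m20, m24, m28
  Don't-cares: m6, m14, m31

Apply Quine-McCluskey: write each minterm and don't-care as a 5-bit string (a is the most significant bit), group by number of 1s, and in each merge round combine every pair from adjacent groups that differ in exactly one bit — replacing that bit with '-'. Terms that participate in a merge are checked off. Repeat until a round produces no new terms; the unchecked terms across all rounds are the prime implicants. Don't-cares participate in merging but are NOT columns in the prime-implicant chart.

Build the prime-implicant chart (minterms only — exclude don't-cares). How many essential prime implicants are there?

[col 0] 00010*, 00011*, 00100*, 00101*, 00110*, 01100*, 01110*, 10000*, 10011*, 10100*, 11000*, 11100*, 11111
[col 1] -0011, -0100*, -1100*, 0-100*, 0-110*, 00-10, 0001-, 001-0*, 0010-, 011-0*, 1-000*, 1-100*, 10-00*, 11-00*
[col 2] --100, 0-1-0, 1--00
Prime implicants: --100, -0011, 0-1-0, 00-10, 0001-, 0010-, 1--00, 11111
PI chart (minterm → PIs covering it):
  2 | 00-10,0001-
  3 | -0011,0001-
  4 | --100,0-1-0,0010-
  5 | 0010-  (sole → essential)
  12 | --100,0-1-0
  16 | 1--00  (sole → essential)
  19 | -0011  (sole → essential)
  20 | --100,1--00
  24 | 1--00  (sole → essential)
  28 | --100,1--00
Essential prime implicants: -0011, 0010-, 1--00

3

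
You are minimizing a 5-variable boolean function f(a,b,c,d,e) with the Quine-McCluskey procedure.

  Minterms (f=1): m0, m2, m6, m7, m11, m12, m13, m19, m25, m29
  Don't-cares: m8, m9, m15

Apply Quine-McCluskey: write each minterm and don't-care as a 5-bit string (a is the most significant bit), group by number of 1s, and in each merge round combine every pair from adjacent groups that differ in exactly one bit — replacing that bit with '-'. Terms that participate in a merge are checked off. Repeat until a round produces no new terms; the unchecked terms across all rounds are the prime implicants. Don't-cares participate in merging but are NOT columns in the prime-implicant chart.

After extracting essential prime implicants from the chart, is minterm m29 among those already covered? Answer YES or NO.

YES

size-2^0 implicants → 00000(✓)  00010(✓)  00110(✓)  00111(✓)  01000(✓)  01001(✓)  01011(✓)  01100(✓)  01101(✓)  01111(✓)  10011  11001(✓)  11101(✓)
size-2^1 implicants → -1001(✓)  -1101(✓)  0-000  0-111  00-10  000-0  0011-  01-00(✓)  01-01(✓)  01-11(✓)  010-1(✓)  0100-(✓)  011-1(✓)  0110-(✓)  11-01(✓)
size-2^2 implicants → -1-01  01--1  01-0-
Unchecked terms (primes): -1-01, 0-000, 0-111, 00-10, 000-0, 0011-, 01--1, 01-0-, 10011
Minterm coverage:
  m0 ⊆ 0-000,000-0
  m2 ⊆ 00-10,000-0
  m6 ⊆ 00-10,0011-
  m7 ⊆ 0-111,0011-
  m11 ⊆ 01--1 [E]
  m12 ⊆ 01-0- [E]
  m13 ⊆ -1-01,01--1,01-0-
  m19 ⊆ 10011 [E]
  m25 ⊆ -1-01 [E]
  m29 ⊆ -1-01 [E]
E = {-1-01, 01--1, 01-0-, 10011}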